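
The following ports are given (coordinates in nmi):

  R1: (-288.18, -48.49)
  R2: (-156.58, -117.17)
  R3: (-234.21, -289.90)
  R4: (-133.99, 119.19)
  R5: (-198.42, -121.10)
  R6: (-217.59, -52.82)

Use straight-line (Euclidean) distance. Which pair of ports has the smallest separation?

Pairwise distances:
R1–R2: √((131.60)² + (-68.68)²) = √(17318.5600 + 4716.9424) = 148.44 nmi
R1–R3: √((53.97)² + (-241.41)²) = √(2912.7609 + 58278.7881) = 247.37 nmi
R1–R4: √((154.19)² + (167.68)²) = √(23774.5561 + 28116.5824) = 227.80 nmi
R1–R5: √((89.76)² + (-72.61)²) = √(8056.8576 + 5272.2121) = 115.45 nmi
R1–R6: √((70.59)² + (-4.33)²) = √(4982.9481 + 18.7489) = 70.72 nmi
R2–R3: √((-77.63)² + (-172.73)²) = √(6026.4169 + 29835.6529) = 189.37 nmi
R2–R4: √((22.59)² + (236.36)²) = √(510.3081 + 55866.0496) = 237.44 nmi
R2–R5: √((-41.84)² + (-3.93)²) = √(1750.5856 + 15.4449) = 42.02 nmi
R2–R6: √((-61.01)² + (64.35)²) = √(3722.2201 + 4140.9225) = 88.67 nmi
R3–R4: √((100.22)² + (409.09)²) = √(10044.0484 + 167354.6281) = 421.19 nmi
R3–R5: √((35.79)² + (168.80)²) = √(1280.9241 + 28493.4400) = 172.55 nmi
R3–R6: √((16.62)² + (237.08)²) = √(276.2244 + 56206.9264) = 237.66 nmi
R4–R5: √((-64.43)² + (-240.29)²) = √(4151.2249 + 57739.2841) = 248.78 nmi
R4–R6: √((-83.60)² + (-172.01)²) = √(6988.9600 + 29587.4401) = 191.25 nmi
R5–R6: √((-19.17)² + (68.28)²) = √(367.4889 + 4662.1584) = 70.92 nmi
Closest pair: R2–R5 at 42.02 nmi.

R2 and R5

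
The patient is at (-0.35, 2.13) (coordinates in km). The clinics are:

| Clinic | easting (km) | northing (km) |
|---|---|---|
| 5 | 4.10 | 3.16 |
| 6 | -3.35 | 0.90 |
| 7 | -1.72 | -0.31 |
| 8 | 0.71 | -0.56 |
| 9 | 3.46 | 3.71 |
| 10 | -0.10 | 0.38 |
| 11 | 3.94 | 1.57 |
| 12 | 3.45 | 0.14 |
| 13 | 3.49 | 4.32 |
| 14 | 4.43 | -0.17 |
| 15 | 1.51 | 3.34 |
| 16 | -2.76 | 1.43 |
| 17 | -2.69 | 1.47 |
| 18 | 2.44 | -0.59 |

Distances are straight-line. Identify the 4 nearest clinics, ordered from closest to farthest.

Distances from (-0.35, 2.13):
5: 4.57 km
6: 3.24 km
7: 2.80 km
8: 2.89 km
9: 4.12 km
10: 1.77 km
11: 4.33 km
12: 4.29 km
13: 4.42 km
14: 5.30 km
15: 2.22 km
16: 2.51 km
17: 2.43 km
18: 3.90 km
Sorted: 10 (1.77 km) < 15 (2.22 km) < 17 (2.43 km) < 16 (2.51 km) < 7 (2.80 km) < 8 (2.89 km) < …

10, 15, 17, 16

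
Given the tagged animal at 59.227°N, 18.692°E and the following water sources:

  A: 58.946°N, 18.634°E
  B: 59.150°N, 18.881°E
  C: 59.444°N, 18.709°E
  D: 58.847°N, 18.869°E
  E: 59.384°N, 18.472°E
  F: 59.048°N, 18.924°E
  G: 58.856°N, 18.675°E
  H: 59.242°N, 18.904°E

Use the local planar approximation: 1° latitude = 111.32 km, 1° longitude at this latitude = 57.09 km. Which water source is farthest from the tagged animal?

Distances from 59.227°N, 18.692°E:
A: 31.456 km
B: 13.780 km
C: 24.176 km
D: 43.492 km
E: 21.522 km
F: 23.927 km
G: 41.311 km
H: 12.218 km
Maximum: D at 43.492 km.

D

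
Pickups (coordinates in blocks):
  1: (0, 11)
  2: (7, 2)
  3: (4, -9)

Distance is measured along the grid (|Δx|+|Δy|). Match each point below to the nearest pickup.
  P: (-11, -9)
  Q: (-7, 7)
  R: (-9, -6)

P at (-11, -9):
  1: |11| + |20| = 11 + 20 = 31 blocks
  2: |18| + |11| = 18 + 11 = 29 blocks
  3: |15| + |0| = 15 + 0 = 15 blocks
  → nearest: 3 (15 blocks)
Q at (-7, 7):
  1: |7| + |4| = 7 + 4 = 11 blocks
  2: |14| + |-5| = 14 + 5 = 19 blocks
  3: |11| + |-16| = 11 + 16 = 27 blocks
  → nearest: 1 (11 blocks)
R at (-9, -6):
  1: |9| + |17| = 9 + 17 = 26 blocks
  2: |16| + |8| = 16 + 8 = 24 blocks
  3: |13| + |-3| = 13 + 3 = 16 blocks
  → nearest: 3 (16 blocks)

P→3; Q→1; R→3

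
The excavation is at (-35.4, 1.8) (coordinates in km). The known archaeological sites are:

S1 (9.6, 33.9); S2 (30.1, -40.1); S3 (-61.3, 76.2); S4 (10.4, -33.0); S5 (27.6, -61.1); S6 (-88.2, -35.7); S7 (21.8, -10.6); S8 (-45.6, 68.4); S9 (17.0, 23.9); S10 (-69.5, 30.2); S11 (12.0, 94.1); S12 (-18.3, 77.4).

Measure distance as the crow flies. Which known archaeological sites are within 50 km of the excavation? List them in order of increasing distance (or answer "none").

Distances from (-35.4, 1.8):
S1: √((45.0)² + (32.1)²) = √(2025.000 + 1030.410) = 55.3 km
S2: √((65.5)² + (-41.9)²) = √(4290.250 + 1755.610) = 77.8 km
S3: √((-25.9)² + (74.4)²) = √(670.810 + 5535.360) = 78.8 km
S4: √((45.8)² + (-34.8)²) = √(2097.640 + 1211.040) = 57.5 km
S5: √((63.0)² + (-62.9)²) = √(3969.000 + 3956.410) = 89.0 km
S6: √((-52.8)² + (-37.5)²) = √(2787.840 + 1406.250) = 64.8 km
S7: √((57.2)² + (-12.4)²) = √(3271.840 + 153.760) = 58.5 km
S8: √((-10.2)² + (66.6)²) = √(104.040 + 4435.560) = 67.4 km
S9: √((52.4)² + (22.1)²) = √(2745.760 + 488.410) = 56.9 km
S10: √((-34.1)² + (28.4)²) = √(1162.810 + 806.560) = 44.4 km
S11: √((47.4)² + (92.3)²) = √(2246.760 + 8519.290) = 103.8 km
S12: √((17.1)² + (75.6)²) = √(292.410 + 5715.360) = 77.5 km
Threshold 50 km: S10 (44.4 km) is within range.

S10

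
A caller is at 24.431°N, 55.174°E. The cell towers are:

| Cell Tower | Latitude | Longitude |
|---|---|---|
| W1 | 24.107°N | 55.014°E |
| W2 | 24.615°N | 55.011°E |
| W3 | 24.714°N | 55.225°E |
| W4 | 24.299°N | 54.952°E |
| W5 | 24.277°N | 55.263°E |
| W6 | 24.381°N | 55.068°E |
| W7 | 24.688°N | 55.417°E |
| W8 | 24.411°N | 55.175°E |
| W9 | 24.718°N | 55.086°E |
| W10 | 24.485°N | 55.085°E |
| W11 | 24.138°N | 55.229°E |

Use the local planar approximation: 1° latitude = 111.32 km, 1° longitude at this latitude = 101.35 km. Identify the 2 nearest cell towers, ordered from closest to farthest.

W8, W10

Distances from 24.431°N, 55.174°E:
W1: √((-0.324·111.32)² + (-0.160·101.35)²) = √(1300.87754 + 262.95866) = 39.545 km
W2: √((0.184·111.32)² + (-0.163·101.35)²) = √(419.54837 + 272.91205) = 26.315 km
W3: √((0.283·111.32)² + (0.051·101.35)²) = √(992.47429 + 26.71701) = 31.925 km
W4: √((-0.132·111.32)² + (-0.222·101.35)²) = √(215.92069 + 506.23650) = 26.873 km
W5: √((-0.154·111.32)² + (0.089·101.35)²) = √(293.89205 + 81.36311) = 19.372 km
W6: √((-0.050·111.32)² + (-0.106·101.35)²) = √(30.98036 + 115.41420) = 12.099 km
W7: √((0.257·111.32)² + (0.243·101.35)²) = √(818.48861 + 606.54085) = 37.750 km
W8: √((-0.020·111.32)² + (0.001·101.35)²) = √(4.95686 + 0.01027) = 2.229 km
W9: √((0.287·111.32)² + (-0.088·101.35)²) = √(1020.72838 + 79.54499) = 33.170 km
W10: √((0.054·111.32)² + (-0.089·101.35)²) = √(36.13549 + 81.36311) = 10.840 km
W11: √((-0.293·111.32)² + (0.055·101.35)²) = √(1063.85303 + 31.07226) = 33.090 km
Sorted: W8 (2.229 km) < W10 (10.840 km) < W6 (12.099 km) < W5 (19.372 km) < …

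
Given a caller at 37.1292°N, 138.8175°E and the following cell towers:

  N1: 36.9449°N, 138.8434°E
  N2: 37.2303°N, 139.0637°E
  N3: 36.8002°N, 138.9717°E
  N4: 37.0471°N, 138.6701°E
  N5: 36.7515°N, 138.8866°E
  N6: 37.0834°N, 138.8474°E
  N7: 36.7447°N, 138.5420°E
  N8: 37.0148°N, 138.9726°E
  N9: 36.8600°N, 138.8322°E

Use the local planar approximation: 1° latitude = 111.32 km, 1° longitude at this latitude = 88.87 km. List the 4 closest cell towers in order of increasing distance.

N6, N4, N8, N1

Distances from 37.1292°N, 138.8175°E:
N1: √((-0.1843·111.32)² + (0.0259·88.87)²) = √(420.917581 + 5.297975) = 20.6450 km
N2: √((0.1011·111.32)² + (0.2462·88.87)²) = √(126.662690 + 478.725385) = 24.6046 km
N3: √((-0.3290·111.32)² + (0.1542·88.87)²) = √(1341.337886 + 187.792874) = 39.1041 km
N4: √((-0.0821·111.32)² + (-0.1474·88.87)²) = √(83.528121 + 171.595276) = 15.9726 km
N5: √((-0.3777·111.32)² + (0.0691·88.87)²) = √(1767.829452 + 37.710862) = 42.4916 km
N6: √((-0.0458·111.32)² + (0.0299·88.87)²) = √(25.994254 + 7.060781) = 5.7494 km
N7: √((-0.3845·111.32)² + (-0.2755·88.87)²) = √(1832.057430 + 599.450831) = 49.3103 km
N8: √((-0.1144·111.32)² + (0.1551·88.87)²) = √(162.180429 + 189.991406) = 18.7662 km
N9: √((-0.2692·111.32)² + (0.0147·88.87)²) = √(898.041706 + 1.706652) = 29.9958 km
Sorted: N6 (5.7494 km) < N4 (15.9726 km) < N8 (18.7662 km) < N1 (20.6450 km) < N2 (24.6046 km) < N9 (29.9958 km) < …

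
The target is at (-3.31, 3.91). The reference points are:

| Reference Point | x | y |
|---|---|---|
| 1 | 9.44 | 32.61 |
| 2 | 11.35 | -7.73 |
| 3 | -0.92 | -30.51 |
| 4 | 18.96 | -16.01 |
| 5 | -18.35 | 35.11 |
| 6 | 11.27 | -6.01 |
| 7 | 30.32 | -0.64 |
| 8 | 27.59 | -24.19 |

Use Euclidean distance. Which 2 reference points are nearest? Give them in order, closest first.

Distances from (-3.31, 3.91):
1: 31.40
2: 18.72
3: 34.50
4: 29.88
5: 34.64
6: 17.63
7: 33.94
8: 41.77
Sorted: 6 (17.63) < 2 (18.72) < 4 (29.88) < 1 (31.40) < …

6, 2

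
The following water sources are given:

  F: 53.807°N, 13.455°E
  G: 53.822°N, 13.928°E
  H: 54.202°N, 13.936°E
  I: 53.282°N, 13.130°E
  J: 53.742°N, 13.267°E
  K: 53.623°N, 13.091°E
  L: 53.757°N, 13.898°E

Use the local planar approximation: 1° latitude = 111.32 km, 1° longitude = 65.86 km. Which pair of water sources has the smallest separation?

Pairwise distances:
F–G: 31.197 km
F–H: 54.194 km
F–I: 62.239 km
F–J: 14.341 km
F–K: 31.532 km
F–L: 29.702 km
G–H: 42.305 km
G–I: 79.848 km
G–J: 44.435 km
G–K: 59.409 km
G–L: 7.501 km
H–I: 115.354 km
H–J: 67.554 km
H–K: 85.156 km
H–L: 49.601 km
I–J: 51.996 km
I–K: 38.047 km
I–L: 73.174 km
J–K: 17.602 km
J–L: 41.591 km
K–L: 55.203 km
Closest pair: G–L at 7.501 km.

G and L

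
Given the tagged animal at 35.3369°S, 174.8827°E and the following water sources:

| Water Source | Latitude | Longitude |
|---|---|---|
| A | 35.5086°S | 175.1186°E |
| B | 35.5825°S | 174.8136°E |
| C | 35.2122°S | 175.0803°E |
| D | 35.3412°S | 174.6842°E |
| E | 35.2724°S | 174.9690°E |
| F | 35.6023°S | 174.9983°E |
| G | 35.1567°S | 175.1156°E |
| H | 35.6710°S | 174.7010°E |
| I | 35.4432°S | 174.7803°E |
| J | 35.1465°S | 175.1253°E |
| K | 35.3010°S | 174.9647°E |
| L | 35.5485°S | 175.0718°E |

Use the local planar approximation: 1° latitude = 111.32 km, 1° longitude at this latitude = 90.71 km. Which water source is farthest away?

H

Distances from 35.3369°S, 174.8827°E:
A: √((-0.1717·111.32)² + (0.2359·90.71)²) = √(365.331387 + 457.895331) = 28.6919 km
B: √((-0.2456·111.32)² + (-0.0691·90.71)²) = √(747.486099 + 39.288589) = 28.0495 km
C: √((0.1247·111.32)² + (0.1976·90.71)²) = √(192.698930 + 321.280387) = 22.6711 km
D: √((-0.0043·111.32)² + (-0.1985·90.71)²) = √(0.229131 + 324.213695) = 18.0123 km
E: √((0.0645·111.32)² + (0.0863·90.71)²) = √(51.554410 + 61.281858) = 10.6224 km
F: √((-0.2654·111.32)² + (0.1156·90.71)²) = √(872.867317 + 109.957790) = 31.3500 km
G: √((0.1802·111.32)² + (0.2329·90.71)²) = √(402.398144 + 446.323045) = 29.1328 km
H: √((-0.3341·111.32)² + (-0.1817·90.71)²) = √(1383.245757 + 271.656555) = 40.6805 km
I: √((-0.1063·111.32)² + (-0.1024·90.71)²) = √(140.027368 + 86.280022) = 15.0435 km
J: √((0.1904·111.32)² + (0.2426·90.71)²) = √(449.241929 + 484.274863) = 30.5535 km
K: √((0.0359·111.32)² + (0.0820·90.71)²) = √(15.971117 + 55.327117) = 8.4438 km
L: √((-0.2116·111.32)² + (0.1891·90.71)²) = √(554.852723 + 294.234363) = 29.1391 km
Maximum: H at 40.6805 km.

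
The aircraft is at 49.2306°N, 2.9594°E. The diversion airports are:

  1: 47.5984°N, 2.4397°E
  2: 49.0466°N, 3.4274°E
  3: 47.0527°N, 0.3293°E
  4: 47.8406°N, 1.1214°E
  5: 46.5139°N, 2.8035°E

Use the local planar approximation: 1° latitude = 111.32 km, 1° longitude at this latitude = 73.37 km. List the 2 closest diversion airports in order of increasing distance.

2, 1

Distances from 49.2306°N, 2.9594°E:
1: 185.6544 km
2: 39.9824 km
3: 309.8655 km
4: 205.2522 km
5: 302.6393 km
Sorted: 2 (39.9824 km) < 1 (185.6544 km) < 4 (205.2522 km) < 5 (302.6393 km) < …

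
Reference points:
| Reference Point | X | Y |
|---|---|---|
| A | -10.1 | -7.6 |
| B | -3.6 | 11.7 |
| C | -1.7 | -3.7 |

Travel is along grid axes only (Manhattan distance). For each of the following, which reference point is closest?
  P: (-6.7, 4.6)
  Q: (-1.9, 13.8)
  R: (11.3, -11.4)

P at (-6.7, 4.6):
  A: |-3.4| + |-12.2| = 3.4 + 12.2 = 15.6
  B: |3.1| + |7.1| = 3.1 + 7.1 = 10.2
  C: |5.0| + |-8.3| = 5.0 + 8.3 = 13.3
  → nearest: B (10.2)
Q at (-1.9, 13.8):
  A: |-8.2| + |-21.4| = 8.2 + 21.4 = 29.6
  B: |-1.7| + |-2.1| = 1.7 + 2.1 = 3.8
  C: |0.2| + |-17.5| = 0.2 + 17.5 = 17.7
  → nearest: B (3.8)
R at (11.3, -11.4):
  A: |-21.4| + |3.8| = 21.4 + 3.8 = 25.2
  B: |-14.9| + |23.1| = 14.9 + 23.1 = 38.0
  C: |-13.0| + |7.7| = 13.0 + 7.7 = 20.7
  → nearest: C (20.7)

P→B; Q→B; R→C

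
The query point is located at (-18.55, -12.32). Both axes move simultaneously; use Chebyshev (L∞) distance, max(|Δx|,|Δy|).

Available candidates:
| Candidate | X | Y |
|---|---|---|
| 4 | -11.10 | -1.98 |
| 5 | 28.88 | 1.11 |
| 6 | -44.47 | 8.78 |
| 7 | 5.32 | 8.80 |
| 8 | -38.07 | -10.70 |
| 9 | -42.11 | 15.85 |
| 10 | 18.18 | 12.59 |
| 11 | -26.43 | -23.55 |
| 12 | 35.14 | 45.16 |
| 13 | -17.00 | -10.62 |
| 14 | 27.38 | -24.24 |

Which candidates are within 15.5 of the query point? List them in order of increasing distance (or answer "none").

Distances from (-18.55, -12.32):
4: max(|7.45|, |10.34|) = 10.34
5: max(|47.43|, |13.43|) = 47.43
6: max(|-25.92|, |21.10|) = 25.92
7: max(|23.87|, |21.12|) = 23.87
8: max(|-19.52|, |1.62|) = 19.52
9: max(|-23.56|, |28.17|) = 28.17
10: max(|36.73|, |24.91|) = 36.73
11: max(|-7.88|, |-11.23|) = 11.23
12: max(|53.69|, |57.48|) = 57.48
13: max(|1.55|, |1.70|) = 1.70
14: max(|45.93|, |-11.92|) = 45.93
Threshold 15.5: 13 (1.70), 4 (10.34), 11 (11.23) are within range.

13, 4, 11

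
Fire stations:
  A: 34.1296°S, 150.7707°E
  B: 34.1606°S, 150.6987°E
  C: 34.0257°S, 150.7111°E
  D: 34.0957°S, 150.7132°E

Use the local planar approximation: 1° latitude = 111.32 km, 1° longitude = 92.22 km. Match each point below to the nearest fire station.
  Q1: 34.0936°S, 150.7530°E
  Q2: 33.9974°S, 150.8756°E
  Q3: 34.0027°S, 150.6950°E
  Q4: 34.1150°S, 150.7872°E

Q1 at 34.0936°S, 150.7530°E:
  A: 4.3272 km
  B: 8.9835 km
  C: 8.4890 km
  D: 3.6778 km
  → nearest: D (3.6778 km)
Q2 at 33.9974°S, 150.8756°E:
  A: 17.6113 km
  B: 24.4171 km
  C: 15.4939 km
  D: 18.5483 km
  → nearest: C (15.4939 km)
Q3 at 34.0027°S, 150.6950°E:
  A: 15.7573 km
  B: 17.5807 km
  C: 2.9597 km
  D: 10.4879 km
  → nearest: C (2.9597 km)
Q4 at 34.1150°S, 150.7872°E:
  A: 2.2264 km
  B: 9.6113 km
  C: 12.1685 km
  D: 7.1545 km
  → nearest: A (2.2264 km)

Q1→D; Q2→C; Q3→C; Q4→A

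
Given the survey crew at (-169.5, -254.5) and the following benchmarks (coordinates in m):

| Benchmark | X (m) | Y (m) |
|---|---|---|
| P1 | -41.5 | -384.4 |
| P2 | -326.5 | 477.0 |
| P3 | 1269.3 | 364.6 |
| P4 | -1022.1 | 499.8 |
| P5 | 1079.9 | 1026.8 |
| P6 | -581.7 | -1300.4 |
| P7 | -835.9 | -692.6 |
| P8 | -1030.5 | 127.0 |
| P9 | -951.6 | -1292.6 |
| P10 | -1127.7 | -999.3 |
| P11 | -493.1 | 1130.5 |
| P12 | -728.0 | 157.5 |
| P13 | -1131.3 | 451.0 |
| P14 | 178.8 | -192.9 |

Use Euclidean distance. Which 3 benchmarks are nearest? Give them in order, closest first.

Distances from (-169.5, -254.5):
P1: √((128.0)² + (-129.9)²) = √(16384.000 + 16874.010) = 182.4 m
P2: √((-157.0)² + (731.5)²) = √(24649.000 + 535092.250) = 748.2 m
P3: √((1438.8)² + (619.1)²) = √(2070145.440 + 383284.810) = 1566.3 m
P4: √((-852.6)² + (754.3)²) = √(726926.760 + 568968.490) = 1138.4 m
P5: √((1249.4)² + (1281.3)²) = √(1561000.360 + 1641729.690) = 1789.6 m
P6: √((-412.2)² + (-1045.9)²) = √(169908.840 + 1093906.810) = 1124.2 m
P7: √((-666.4)² + (-438.1)²) = √(444088.960 + 191931.610) = 797.5 m
P8: √((-861.0)² + (381.5)²) = √(741321.000 + 145542.250) = 941.7 m
P9: √((-782.1)² + (-1038.1)²) = √(611680.410 + 1077651.610) = 1299.7 m
P10: √((-958.2)² + (-744.8)²) = √(918147.240 + 554727.040) = 1213.6 m
P11: √((-323.6)² + (1385.0)²) = √(104716.960 + 1918225.000) = 1422.3 m
P12: √((-558.5)² + (412.0)²) = √(311922.250 + 169744.000) = 694.0 m
P13: √((-961.8)² + (705.5)²) = √(925059.240 + 497730.250) = 1192.8 m
P14: √((348.3)² + (61.6)²) = √(121312.890 + 3794.560) = 353.7 m
Sorted: P1 (182.4 m) < P14 (353.7 m) < P12 (694.0 m) < P2 (748.2 m) < P7 (797.5 m) < …

P1, P14, P12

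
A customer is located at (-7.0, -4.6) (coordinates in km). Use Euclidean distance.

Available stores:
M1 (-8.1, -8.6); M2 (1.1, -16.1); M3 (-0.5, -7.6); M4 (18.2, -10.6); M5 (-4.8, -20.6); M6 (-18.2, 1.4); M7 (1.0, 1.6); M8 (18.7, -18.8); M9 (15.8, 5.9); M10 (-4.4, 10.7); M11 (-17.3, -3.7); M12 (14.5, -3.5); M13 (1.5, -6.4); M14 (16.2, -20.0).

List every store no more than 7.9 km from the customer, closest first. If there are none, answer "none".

Distances from (-7.0, -4.6):
M1: √((-1.1)² + (-4.0)²) = √(1.210 + 16.000) = 4.1 km
M2: √((8.1)² + (-11.5)²) = √(65.610 + 132.250) = 14.1 km
M3: √((6.5)² + (-3.0)²) = √(42.250 + 9.000) = 7.2 km
M4: √((25.2)² + (-6.0)²) = √(635.040 + 36.000) = 25.9 km
M5: √((2.2)² + (-16.0)²) = √(4.840 + 256.000) = 16.2 km
M6: √((-11.2)² + (6.0)²) = √(125.440 + 36.000) = 12.7 km
M7: √((8.0)² + (6.2)²) = √(64.000 + 38.440) = 10.1 km
M8: √((25.7)² + (-14.2)²) = √(660.490 + 201.640) = 29.4 km
M9: √((22.8)² + (10.5)²) = √(519.840 + 110.250) = 25.1 km
M10: √((2.6)² + (15.3)²) = √(6.760 + 234.090) = 15.5 km
M11: √((-10.3)² + (0.9)²) = √(106.090 + 0.810) = 10.3 km
M12: √((21.5)² + (1.1)²) = √(462.250 + 1.210) = 21.5 km
M13: √((8.5)² + (-1.8)²) = √(72.250 + 3.240) = 8.7 km
M14: √((23.2)² + (-15.4)²) = √(538.240 + 237.160) = 27.8 km
Threshold 7.9 km: M1 (4.1 km), M3 (7.2 km) are within range.

M1, M3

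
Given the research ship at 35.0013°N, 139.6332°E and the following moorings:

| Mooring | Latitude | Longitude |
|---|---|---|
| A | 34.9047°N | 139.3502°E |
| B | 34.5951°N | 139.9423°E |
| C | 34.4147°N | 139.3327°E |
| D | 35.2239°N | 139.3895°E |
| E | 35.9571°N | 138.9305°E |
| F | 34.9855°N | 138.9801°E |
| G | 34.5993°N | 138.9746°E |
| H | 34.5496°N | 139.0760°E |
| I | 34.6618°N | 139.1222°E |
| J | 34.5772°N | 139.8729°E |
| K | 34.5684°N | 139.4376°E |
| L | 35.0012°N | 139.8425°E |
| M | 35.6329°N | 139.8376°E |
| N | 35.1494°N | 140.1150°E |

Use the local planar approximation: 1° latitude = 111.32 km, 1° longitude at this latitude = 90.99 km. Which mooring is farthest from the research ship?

Distances from 35.0013°N, 139.6332°E:
A: √((-0.0966·111.32)² + (-0.2830·90.99)²) = √(115.638020 + 663.071255) = 27.9054 km
B: √((-0.4062·111.32)² + (0.3091·90.99)²) = √(2044.684164 + 791.016131) = 53.2513 km
C: √((-0.5866·111.32)² + (-0.3005·90.99)²) = √(4264.130747 + 747.612033) = 70.7937 km
D: √((0.2226·111.32)² + (-0.2437·90.99)²) = √(614.040074 + 491.697940) = 33.2526 km
E: √((0.9558·111.32)² + (-0.7027·90.99)²) = √(11320.886797 + 4088.153905) = 124.1332 km
F: √((-0.0158·111.32)² + (-0.6531·90.99)²) = √(3.093574 + 3531.398251) = 59.4516 km
G: √((-0.4020·111.32)² + (-0.6586·90.99)²) = √(2002.619780 + 3591.127154) = 74.7914 km
H: √((-0.4517·111.32)² + (-0.5572·90.99)²) = √(2528.404627 + 2570.452279) = 71.4063 km
I: √((-0.3395·111.32)² + (-0.5110·90.99)²) = √(1428.321431 + 2161.867787) = 59.9182 km
J: √((-0.4241·111.32)² + (0.2397·90.99)²) = √(2228.860770 + 475.689317) = 52.0053 km
K: √((-0.4329·111.32)² + (-0.1956·90.99)²) = √(2322.317351 + 316.756132) = 51.3719 km
L: √((-0.0001·111.32)² + (0.2093·90.99)²) = √(0.000124 + 362.681820) = 19.0442 km
M: √((0.6316·111.32)² + (0.2044·90.99)²) = √(4943.455602 + 345.898846) = 72.7279 km
N: √((0.1481·111.32)² + (0.4818·90.99)²) = √(271.804418 + 1921.856343) = 46.8365 km
Maximum: E at 124.1332 km.

E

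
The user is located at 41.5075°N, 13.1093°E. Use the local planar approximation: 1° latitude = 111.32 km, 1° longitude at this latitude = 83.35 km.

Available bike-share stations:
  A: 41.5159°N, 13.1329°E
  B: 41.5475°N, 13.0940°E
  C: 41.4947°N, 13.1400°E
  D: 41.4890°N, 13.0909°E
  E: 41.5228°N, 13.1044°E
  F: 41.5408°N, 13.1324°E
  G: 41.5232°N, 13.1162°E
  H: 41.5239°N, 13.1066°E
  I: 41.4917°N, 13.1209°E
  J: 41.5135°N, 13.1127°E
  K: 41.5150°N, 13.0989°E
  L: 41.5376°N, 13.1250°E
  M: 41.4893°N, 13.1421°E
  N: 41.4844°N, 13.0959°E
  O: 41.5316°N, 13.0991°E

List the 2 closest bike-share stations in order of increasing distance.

J, K

Distances from 41.5075°N, 13.1093°E:
A: √((0.0084·111.32)² + (0.0236·83.35)²) = √(0.874390 + 3.869325) = 2.1780 km
B: √((0.0400·111.32)² + (-0.0153·83.35)²) = √(19.827428 + 1.626275) = 4.6318 km
C: √((-0.0128·111.32)² + (0.0307·83.35)²) = √(2.030329 + 6.547688) = 2.9288 km
D: √((-0.0185·111.32)² + (-0.0184·83.35)²) = √(4.241211 + 2.352052) = 2.5677 km
E: √((0.0153·111.32)² + (-0.0049·83.35)²) = √(2.900877 + 0.166803) = 1.7515 km
F: √((0.0333·111.32)² + (0.0231·83.35)²) = √(13.741523 + 3.707107) = 4.1772 km
G: √((0.0157·111.32)² + (0.0069·83.35)²) = √(3.054539 + 0.330757) = 1.8399 km
H: √((0.0164·111.32)² + (-0.0027·83.35)²) = √(3.332991 + 0.050645) = 1.8395 km
I: √((-0.0158·111.32)² + (0.0116·83.35)²) = √(3.093574 + 0.934818) = 2.0071 km
J: √((0.0060·111.32)² + (0.0034·83.35)²) = √(0.446117 + 0.080310) = 0.7256 km
K: √((0.0075·111.32)² + (-0.0104·83.35)²) = √(0.697058 + 0.751412) = 1.2035 km
L: √((0.0301·111.32)² + (0.0157·83.35)²) = √(11.227405 + 1.712421) = 3.5972 km
M: √((-0.0182·111.32)² + (0.0328·83.35)²) = √(4.104773 + 7.474100) = 3.4028 km
N: √((-0.0231·111.32)² + (-0.0134·83.35)²) = √(6.612571 + 1.247443) = 2.8036 km
O: √((0.0241·111.32)² + (-0.0102·83.35)²) = √(7.197480 + 0.722789) = 2.8143 km
Sorted: J (0.7256 km) < K (1.2035 km) < E (1.7515 km) < H (1.8395 km) < …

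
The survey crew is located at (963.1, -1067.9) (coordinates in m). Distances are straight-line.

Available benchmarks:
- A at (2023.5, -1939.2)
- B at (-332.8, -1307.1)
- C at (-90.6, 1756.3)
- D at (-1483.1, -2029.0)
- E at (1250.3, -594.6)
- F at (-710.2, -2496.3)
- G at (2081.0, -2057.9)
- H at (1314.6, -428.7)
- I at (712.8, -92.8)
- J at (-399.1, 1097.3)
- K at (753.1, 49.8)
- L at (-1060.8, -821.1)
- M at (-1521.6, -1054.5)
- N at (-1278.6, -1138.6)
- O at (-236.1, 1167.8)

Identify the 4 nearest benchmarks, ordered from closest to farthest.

Distances from (963.1, -1067.9):
A: √((1060.4)² + (-871.3)²) = √(1124448.160 + 759163.690) = 1372.4 m
B: √((-1295.9)² + (-239.2)²) = √(1679356.810 + 57216.640) = 1317.8 m
C: √((-1053.7)² + (2824.2)²) = √(1110283.690 + 7976105.640) = 3014.4 m
D: √((-2446.2)² + (-961.1)²) = √(5983894.440 + 923713.210) = 2628.2 m
E: √((287.2)² + (473.3)²) = √(82483.840 + 224012.890) = 553.6 m
F: √((-1673.3)² + (-1428.4)²) = √(2799932.890 + 2040326.560) = 2200.1 m
G: √((1117.9)² + (-990.0)²) = √(1249700.410 + 980100.000) = 1493.3 m
H: √((351.5)² + (639.2)²) = √(123552.250 + 408576.640) = 729.5 m
I: √((-250.3)² + (975.1)²) = √(62650.090 + 950820.010) = 1006.7 m
J: √((-1362.2)² + (2165.2)²) = √(1855588.840 + 4688091.040) = 2558.1 m
K: √((-210.0)² + (1117.7)²) = √(44100.000 + 1249253.290) = 1137.3 m
L: √((-2023.9)² + (246.8)²) = √(4096171.210 + 60910.240) = 2038.9 m
M: √((-2484.7)² + (13.4)²) = √(6173734.090 + 179.560) = 2484.7 m
N: √((-2241.7)² + (-70.7)²) = √(5025218.890 + 4998.490) = 2242.8 m
O: √((-1199.2)² + (2235.7)²) = √(1438080.640 + 4998354.490) = 2537.0 m
Sorted: E (553.6 m) < H (729.5 m) < I (1006.7 m) < K (1137.3 m) < B (1317.8 m) < A (1372.4 m) < …

E, H, I, K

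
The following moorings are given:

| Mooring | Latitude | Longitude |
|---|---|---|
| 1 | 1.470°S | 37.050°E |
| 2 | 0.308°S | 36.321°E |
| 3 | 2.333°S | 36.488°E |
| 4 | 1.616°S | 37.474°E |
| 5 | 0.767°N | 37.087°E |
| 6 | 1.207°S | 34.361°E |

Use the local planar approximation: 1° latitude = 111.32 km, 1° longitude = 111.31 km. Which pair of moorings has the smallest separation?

Pairwise distances:
1–4: √((-0.146·111.32)² + (0.424·111.31)²) = √(264.15091 + 2227.40956) = 49.916 km
1–3: √((-0.863·111.32)² + (-0.562·111.31)²) = √(9229.28350 + 3913.28066) = 114.641 km
3–4: √((0.717·111.32)² + (0.986·111.31)²) = √(6370.66409 + 12045.42687) = 135.706 km
2–5: √((1.075·111.32)² + (0.766·111.31)²) = √(14320.66956 + 7269.85761) = 146.937 km
1–2: √((1.162·111.32)² + (-0.729·111.31)²) = √(16732.41592 + 6584.50940) = 152.699 km
2–4: √((-1.308·111.32)² + (1.153·111.31)²) = √(21201.27032 + 16471.26597) = 194.094 km
2–3: √((-2.025·111.32)² + (0.167·111.31)²) = √(50815.52893 + 345.54237) = 226.188 km
2–6: √((-0.899·111.32)² + (-1.960·111.31)²) = √(10015.34188 + 47597.10169) = 240.026 km
1–5: √((2.237·111.32)² + (0.037·111.31)²) = √(62012.37484 + 16.96180) = 249.057 km
3–6: √((1.126·111.32)² + (-2.127·111.31)²) = √(15711.69994 + 56053.57874) = 267.890 km
4–5: √((2.383·111.32)² + (-0.387·111.31)²) = √(70371.12273 + 1855.62534) = 268.750 km
1–6: √((0.263·111.32)² + (-2.689·111.31)²) = √(857.15210 + 89588.02653) = 300.741 km
4–6: √((0.409·111.32)² + (-3.113·111.31)²) = √(2072.96997 + 120067.81485) = 349.486 km
3–5: √((3.100·111.32)² + (0.599·111.31)²) = √(119088.48846 + 4445.51429) = 351.474 km
5–6: √((-1.974·111.32)² + (-2.726·111.31)²) = √(48288.16388 + 92070.40817) = 374.645 km
Closest pair: 1–4 at 49.916 km.

1 and 4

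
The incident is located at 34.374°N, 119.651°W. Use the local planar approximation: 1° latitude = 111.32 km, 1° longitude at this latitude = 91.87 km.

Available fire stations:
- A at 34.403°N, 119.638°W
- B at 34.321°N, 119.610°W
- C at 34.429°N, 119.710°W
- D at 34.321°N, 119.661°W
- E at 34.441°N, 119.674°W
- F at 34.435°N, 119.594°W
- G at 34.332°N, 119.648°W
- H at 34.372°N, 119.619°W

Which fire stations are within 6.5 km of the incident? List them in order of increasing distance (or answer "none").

H, A, G, D

Distances from 34.374°N, 119.651°W:
A: 3.442 km
B: 7.000 km
C: 8.177 km
D: 5.971 km
E: 7.752 km
F: 8.575 km
G: 4.684 km
H: 2.948 km
Threshold 6.5 km: H (2.948 km), A (3.442 km), G (4.684 km), D (5.971 km) are within range.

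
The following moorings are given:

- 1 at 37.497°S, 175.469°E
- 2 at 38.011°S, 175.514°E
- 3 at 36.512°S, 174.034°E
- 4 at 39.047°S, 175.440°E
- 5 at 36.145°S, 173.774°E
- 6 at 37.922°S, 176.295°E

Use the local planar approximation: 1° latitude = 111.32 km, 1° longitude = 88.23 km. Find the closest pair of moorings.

3 and 5

Pairwise distances:
1–2: √((-0.514·111.32)² + (0.045·88.23)²) = √(3273.95445 + 15.76368) = 57.356 km
1–3: √((0.985·111.32)² + (-1.435·88.23)²) = √(12023.16636 + 16030.10476) = 167.491 km
1–4: √((-1.550·111.32)² + (-0.029·88.23)²) = √(29772.12212 + 6.54679) = 172.565 km
1–5: √((1.352·111.32)² + (-1.695·88.23)²) = √(22651.64666 + 22365.15764) = 212.172 km
1–6: √((-0.425·111.32)² + (0.826·88.23)²) = √(2238.33072 + 5311.19997) = 86.888 km
2–3: √((1.499·111.32)² + (-1.480·88.23)²) = √(27845.15636 + 17051.24086) = 211.888 km
2–4: √((-1.036·111.32)² + (-0.074·88.23)²) = √(13300.43687 + 42.62810) = 115.512 km
2–5: √((1.866·111.32)² + (-1.740·88.23)²) = √(43148.89458 + 23568.45181) = 258.297 km
2–6: √((0.089·111.32)² + (0.781·88.23)²) = √(98.15816 + 4748.26147) = 69.616 km
3–4: √((-2.535·111.32)² + (1.406·88.23)²) = √(79634.69529 + 15388.74488) = 308.259 km
3–5: √((0.367·111.32)² + (-0.260·88.23)²) = √(1669.08527 + 526.23442) = 46.854 km
3–6: √((-1.410·111.32)² + (2.261·88.23)²) = √(24636.81831 + 39795.47411) = 253.835 km
4–5: √((2.902·111.32)² + (-1.666·88.23)²) = √(104361.71600 + 21606.40700) = 354.920 km
4–6: √((1.125·111.32)² + (0.855·88.23)²) = √(15683.80522 + 5690.68816) = 146.200 km
5–6: √((-1.777·111.32)² + (2.521·88.23)²) = √(39131.02743 + 49474.13956) = 297.666 km
Closest pair: 3–5 at 46.854 km.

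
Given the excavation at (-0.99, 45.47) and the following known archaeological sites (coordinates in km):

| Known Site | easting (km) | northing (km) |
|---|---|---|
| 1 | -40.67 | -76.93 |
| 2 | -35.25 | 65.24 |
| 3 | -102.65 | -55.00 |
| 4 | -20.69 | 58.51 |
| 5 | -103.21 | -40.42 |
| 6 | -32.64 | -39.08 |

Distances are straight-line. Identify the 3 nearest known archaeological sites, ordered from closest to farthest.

4, 2, 6

Distances from (-0.99, 45.47):
1: 128.67 km
2: 39.56 km
3: 142.93 km
4: 23.62 km
5: 133.51 km
6: 90.28 km
Sorted: 4 (23.62 km) < 2 (39.56 km) < 6 (90.28 km) < 1 (128.67 km) < 5 (133.51 km) < …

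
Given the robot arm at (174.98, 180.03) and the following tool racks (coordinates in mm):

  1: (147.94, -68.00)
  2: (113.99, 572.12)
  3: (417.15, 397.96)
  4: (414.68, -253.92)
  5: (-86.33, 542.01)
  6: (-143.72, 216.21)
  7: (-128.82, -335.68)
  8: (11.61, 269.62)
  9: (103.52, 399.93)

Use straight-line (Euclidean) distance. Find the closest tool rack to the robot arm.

Distances from (174.98, 180.03):
1: √((-27.04)² + (-248.03)²) = √(731.1616 + 61518.8809) = 249.50 mm
2: √((-60.99)² + (392.09)²) = √(3719.7801 + 153734.5681) = 396.81 mm
3: √((242.17)² + (217.93)²) = √(58646.3089 + 47493.4849) = 325.79 mm
4: √((239.70)² + (-433.95)²) = √(57456.0900 + 188312.6025) = 495.75 mm
5: √((-261.31)² + (361.98)²) = √(68282.9161 + 131029.5204) = 446.44 mm
6: √((-318.70)² + (36.18)²) = √(101569.6900 + 1308.9924) = 320.75 mm
7: √((-303.80)² + (-515.71)²) = √(92294.4400 + 265956.8041) = 598.54 mm
8: √((-163.37)² + (89.59)²) = √(26689.7569 + 8026.3681) = 186.32 mm
9: √((-71.46)² + (219.90)²) = √(5106.5316 + 48356.0100) = 231.22 mm
Minimum: 8 at 186.32 mm.

8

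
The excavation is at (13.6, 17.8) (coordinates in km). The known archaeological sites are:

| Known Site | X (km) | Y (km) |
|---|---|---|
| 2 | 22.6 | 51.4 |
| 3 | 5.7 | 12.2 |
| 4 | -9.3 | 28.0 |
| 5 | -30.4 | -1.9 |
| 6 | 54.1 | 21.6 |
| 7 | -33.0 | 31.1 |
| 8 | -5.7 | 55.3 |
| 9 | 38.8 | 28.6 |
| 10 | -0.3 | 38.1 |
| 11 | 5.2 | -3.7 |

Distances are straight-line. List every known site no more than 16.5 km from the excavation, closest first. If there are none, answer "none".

3

Distances from (13.6, 17.8):
2: √((9.0)² + (33.6)²) = √(81.000 + 1128.960) = 34.8 km
3: √((-7.9)² + (-5.6)²) = √(62.410 + 31.360) = 9.7 km
4: √((-22.9)² + (10.2)²) = √(524.410 + 104.040) = 25.1 km
5: √((-44.0)² + (-19.7)²) = √(1936.000 + 388.090) = 48.2 km
6: √((40.5)² + (3.8)²) = √(1640.250 + 14.440) = 40.7 km
7: √((-46.6)² + (13.3)²) = √(2171.560 + 176.890) = 48.5 km
8: √((-19.3)² + (37.5)²) = √(372.490 + 1406.250) = 42.2 km
9: √((25.2)² + (10.8)²) = √(635.040 + 116.640) = 27.4 km
10: √((-13.9)² + (20.3)²) = √(193.210 + 412.090) = 24.6 km
11: √((-8.4)² + (-21.5)²) = √(70.560 + 462.250) = 23.1 km
Threshold 16.5 km: 3 (9.7 km) is within range.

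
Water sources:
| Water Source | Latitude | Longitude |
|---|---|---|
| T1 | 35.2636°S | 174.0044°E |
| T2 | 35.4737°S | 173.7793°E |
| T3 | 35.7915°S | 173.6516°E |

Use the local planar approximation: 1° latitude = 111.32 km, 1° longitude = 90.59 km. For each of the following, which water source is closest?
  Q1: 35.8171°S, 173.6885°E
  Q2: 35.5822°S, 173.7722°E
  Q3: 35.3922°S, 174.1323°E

Q1 at 35.8171°S, 173.6885°E:
  T1: 67.9370 km
  T2: 39.1022 km
  T3: 4.3927 km
  → nearest: T3 (4.3927 km)
Q2 at 35.5822°S, 173.7722°E:
  T1: 41.2353 km
  T2: 12.0953 km
  T3: 25.7335 km
  → nearest: T2 (12.0953 km)
Q3 at 35.3922°S, 174.1323°E:
  T1: 18.4170 km
  T2: 33.2404 km
  T3: 62.2263 km
  → nearest: T1 (18.4170 km)

Q1→T3; Q2→T2; Q3→T1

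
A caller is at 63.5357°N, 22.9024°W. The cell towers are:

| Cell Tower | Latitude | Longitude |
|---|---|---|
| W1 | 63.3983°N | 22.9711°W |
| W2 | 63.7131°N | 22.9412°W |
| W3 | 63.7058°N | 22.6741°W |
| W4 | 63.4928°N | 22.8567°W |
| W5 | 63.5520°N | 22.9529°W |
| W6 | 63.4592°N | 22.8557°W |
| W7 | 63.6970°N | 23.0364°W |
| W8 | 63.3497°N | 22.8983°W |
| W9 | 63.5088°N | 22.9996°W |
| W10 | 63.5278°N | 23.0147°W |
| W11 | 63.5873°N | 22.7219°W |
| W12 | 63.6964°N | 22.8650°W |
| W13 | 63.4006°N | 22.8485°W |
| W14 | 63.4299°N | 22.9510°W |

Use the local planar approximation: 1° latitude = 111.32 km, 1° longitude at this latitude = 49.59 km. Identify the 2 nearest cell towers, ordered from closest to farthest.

W5, W4

Distances from 63.5357°N, 22.9024°W:
W1: 15.6702 km
W2: 19.8417 km
W3: 22.0619 km
W4: 5.2861 km
W5: 3.0926 km
W6: 8.8253 km
W7: 19.1461 km
W8: 20.7065 km
W9: 5.6746 km
W10: 5.6380 km
W11: 10.6356 km
W12: 17.9850 km
W13: 15.2750 km
W14: 12.0217 km
Sorted: W5 (3.0926 km) < W4 (5.2861 km) < W10 (5.6380 km) < W9 (5.6746 km) < …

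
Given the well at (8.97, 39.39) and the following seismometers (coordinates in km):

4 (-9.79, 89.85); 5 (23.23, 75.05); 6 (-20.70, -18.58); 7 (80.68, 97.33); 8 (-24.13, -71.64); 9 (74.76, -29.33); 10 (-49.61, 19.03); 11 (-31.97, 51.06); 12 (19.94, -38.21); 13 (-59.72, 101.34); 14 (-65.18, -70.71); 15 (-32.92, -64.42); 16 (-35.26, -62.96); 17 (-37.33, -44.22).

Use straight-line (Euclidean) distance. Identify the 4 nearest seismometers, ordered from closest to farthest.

Distances from (8.97, 39.39):
4: 53.83 km
5: 38.41 km
6: 65.12 km
7: 92.19 km
8: 115.86 km
9: 95.14 km
10: 62.02 km
11: 42.57 km
12: 78.37 km
13: 92.50 km
14: 132.74 km
15: 111.94 km
16: 111.50 km
17: 95.57 km
Sorted: 5 (38.41 km) < 11 (42.57 km) < 4 (53.83 km) < 10 (62.02 km) < 6 (65.12 km) < 12 (78.37 km) < …

5, 11, 4, 10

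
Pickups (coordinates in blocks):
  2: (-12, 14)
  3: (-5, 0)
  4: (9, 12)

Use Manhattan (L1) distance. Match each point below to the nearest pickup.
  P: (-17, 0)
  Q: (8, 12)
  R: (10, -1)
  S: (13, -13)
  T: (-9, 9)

P at (-17, 0):
  2: |5| + |14| = 5 + 14 = 19 blocks
  3: |12| + |0| = 12 + 0 = 12 blocks
  4: |26| + |12| = 26 + 12 = 38 blocks
  → nearest: 3 (12 blocks)
Q at (8, 12):
  2: |-20| + |2| = 20 + 2 = 22 blocks
  3: |-13| + |-12| = 13 + 12 = 25 blocks
  4: |1| + |0| = 1 + 0 = 1 blocks
  → nearest: 4 (1 blocks)
R at (10, -1):
  2: |-22| + |15| = 22 + 15 = 37 blocks
  3: |-15| + |1| = 15 + 1 = 16 blocks
  4: |-1| + |13| = 1 + 13 = 14 blocks
  → nearest: 4 (14 blocks)
S at (13, -13):
  2: |-25| + |27| = 25 + 27 = 52 blocks
  3: |-18| + |13| = 18 + 13 = 31 blocks
  4: |-4| + |25| = 4 + 25 = 29 blocks
  → nearest: 4 (29 blocks)
T at (-9, 9):
  2: |-3| + |5| = 3 + 5 = 8 blocks
  3: |4| + |-9| = 4 + 9 = 13 blocks
  4: |18| + |3| = 18 + 3 = 21 blocks
  → nearest: 2 (8 blocks)

P→3; Q→4; R→4; S→4; T→2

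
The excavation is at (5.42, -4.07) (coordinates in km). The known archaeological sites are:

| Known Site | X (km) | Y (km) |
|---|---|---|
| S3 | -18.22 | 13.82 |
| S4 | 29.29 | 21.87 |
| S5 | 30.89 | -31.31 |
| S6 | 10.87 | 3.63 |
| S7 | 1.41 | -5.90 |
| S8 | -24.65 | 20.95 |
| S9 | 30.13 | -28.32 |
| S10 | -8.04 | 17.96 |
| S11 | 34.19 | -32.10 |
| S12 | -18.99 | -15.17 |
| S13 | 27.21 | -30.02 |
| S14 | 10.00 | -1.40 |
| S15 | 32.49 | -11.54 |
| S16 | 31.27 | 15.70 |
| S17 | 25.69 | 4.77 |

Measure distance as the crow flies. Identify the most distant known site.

Distances from (5.42, -4.07):
S3: √((-23.64)² + (17.89)²) = √(558.8496 + 320.0521) = 29.65 km
S4: √((23.87)² + (25.94)²) = √(569.7769 + 672.8836) = 35.25 km
S5: √((25.47)² + (-27.24)²) = √(648.7209 + 742.0176) = 37.29 km
S6: √((5.45)² + (7.70)²) = √(29.7025 + 59.2900) = 9.43 km
S7: √((-4.01)² + (-1.83)²) = √(16.0801 + 3.3489) = 4.41 km
S8: √((-30.07)² + (25.02)²) = √(904.2049 + 626.0004) = 39.12 km
S9: √((24.71)² + (-24.25)²) = √(610.5841 + 588.0625) = 34.62 km
S10: √((-13.46)² + (22.03)²) = √(181.1716 + 485.3209) = 25.82 km
S11: √((28.77)² + (-28.03)²) = √(827.7129 + 785.6809) = 40.17 km
S12: √((-24.41)² + (-11.10)²) = √(595.8481 + 123.2100) = 26.82 km
S13: √((21.79)² + (-25.95)²) = √(474.8041 + 673.4025) = 33.89 km
S14: √((4.58)² + (2.67)²) = √(20.9764 + 7.1289) = 5.30 km
S15: √((27.07)² + (-7.47)²) = √(732.7849 + 55.8009) = 28.08 km
S16: √((25.85)² + (19.77)²) = √(668.2225 + 390.8529) = 32.54 km
S17: √((20.27)² + (8.84)²) = √(410.8729 + 78.1456) = 22.11 km
Maximum: S11 at 40.17 km.

S11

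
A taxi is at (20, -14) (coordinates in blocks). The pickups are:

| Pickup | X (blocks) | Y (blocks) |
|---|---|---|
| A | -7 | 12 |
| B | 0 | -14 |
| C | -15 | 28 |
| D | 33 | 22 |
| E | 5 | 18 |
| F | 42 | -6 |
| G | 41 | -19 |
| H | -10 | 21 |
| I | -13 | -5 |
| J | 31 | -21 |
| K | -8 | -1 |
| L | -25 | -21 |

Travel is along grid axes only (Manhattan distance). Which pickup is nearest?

J

Distances from (20, -14):
A: |-27| + |26| = 27 + 26 = 53 blocks
B: |-20| + |0| = 20 + 0 = 20 blocks
C: |-35| + |42| = 35 + 42 = 77 blocks
D: |13| + |36| = 13 + 36 = 49 blocks
E: |-15| + |32| = 15 + 32 = 47 blocks
F: |22| + |8| = 22 + 8 = 30 blocks
G: |21| + |-5| = 21 + 5 = 26 blocks
H: |-30| + |35| = 30 + 35 = 65 blocks
I: |-33| + |9| = 33 + 9 = 42 blocks
J: |11| + |-7| = 11 + 7 = 18 blocks
K: |-28| + |13| = 28 + 13 = 41 blocks
L: |-45| + |-7| = 45 + 7 = 52 blocks
Minimum: J at 18 blocks.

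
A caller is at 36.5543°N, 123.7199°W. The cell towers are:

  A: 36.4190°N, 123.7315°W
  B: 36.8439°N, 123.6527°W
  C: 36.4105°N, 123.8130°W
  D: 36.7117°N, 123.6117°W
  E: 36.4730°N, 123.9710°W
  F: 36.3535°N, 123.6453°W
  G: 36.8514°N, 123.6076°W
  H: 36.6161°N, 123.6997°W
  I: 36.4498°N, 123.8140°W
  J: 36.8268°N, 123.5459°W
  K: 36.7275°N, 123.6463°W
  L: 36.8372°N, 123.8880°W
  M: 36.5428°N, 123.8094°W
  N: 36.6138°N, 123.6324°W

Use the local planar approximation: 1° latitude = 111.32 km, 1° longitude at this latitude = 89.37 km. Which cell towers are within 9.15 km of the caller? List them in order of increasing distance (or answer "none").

Distances from 36.5543°N, 123.7199°W:
A: √((-0.1353·111.32)² + (-0.0116·89.37)²) = √(226.851674 + 1.074730) = 15.0972 km
B: √((0.2896·111.32)² + (0.0672·89.37)²) = √(1039.306182 + 36.068000) = 32.7929 km
C: √((-0.1438·111.32)² + (-0.0931·89.37)²) = √(256.250173 + 69.228174) = 18.0410 km
D: √((0.1574·111.32)² + (0.1082·89.37)²) = √(307.012354 + 93.505690) = 20.0129 km
E: √((-0.0813·111.32)² + (-0.2511·89.37)²) = √(81.908220 + 503.589819) = 24.1971 km
F: √((-0.2008·111.32)² + (0.0746·89.37)²) = √(499.659113 + 44.448916) = 23.3261 km
G: √((0.2971·111.32)² + (0.1123·89.37)²) = √(1093.834706 + 100.726334) = 34.5624 km
H: √((0.0618·111.32)² + (0.0202·89.37)²) = √(47.328566 + 3.259014) = 7.1125 km
I: √((-0.1045·111.32)² + (-0.0941·89.37)²) = √(135.325293 + 70.723340) = 14.3544 km
J: √((0.2725·111.32)² + (0.1740·89.37)²) = √(920.194024 + 241.814318) = 34.0882 km
K: √((0.1732·111.32)² + (0.0736·89.37)²) = √(371.742462 + 43.265243) = 20.3717 km
L: √((0.2829·111.32)² + (-0.1681·89.37)²) = √(991.773021 + 225.693443) = 34.8922 km
M: √((-0.0115·111.32)² + (-0.0895·89.37)²) = √(1.638861 + 63.977842) = 8.1004 km
N: √((0.0595·111.32)² + (0.0875·89.37)²) = √(43.871282 + 61.150445) = 10.2480 km
Threshold 9.15 km: H (7.1125 km), M (8.1004 km) are within range.

H, M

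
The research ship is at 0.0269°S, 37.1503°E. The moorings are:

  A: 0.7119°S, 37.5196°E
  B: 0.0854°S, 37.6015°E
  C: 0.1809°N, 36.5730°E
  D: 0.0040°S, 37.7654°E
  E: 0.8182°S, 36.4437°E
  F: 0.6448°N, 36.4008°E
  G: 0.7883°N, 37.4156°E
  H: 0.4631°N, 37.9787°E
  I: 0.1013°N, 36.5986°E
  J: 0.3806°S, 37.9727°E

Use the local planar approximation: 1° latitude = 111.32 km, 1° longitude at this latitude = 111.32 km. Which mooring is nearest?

B

Distances from 0.0269°S, 37.1503°E:
A: √((-0.6850·111.32)² + (0.3693·111.32)²) = √(5814.703018 + 1690.071237) = 86.6301 km
B: √((-0.0585·111.32)² + (0.4512·111.32)²) = √(42.409009 + 2522.810194) = 50.6480 km
C: √((0.2078·111.32)² + (-0.5773·111.32)²) = √(535.103118 + 4129.994852) = 68.3015 km
D: √((0.0229·111.32)² + (0.6151·111.32)²) = √(6.498563 + 4688.542417) = 68.5204 km
E: √((-0.7913·111.32)² + (-0.7066·111.32)²) = √(7759.410475 + 6187.192973) = 118.0957 km
F: √((0.6717·111.32)² + (-0.7495·111.32)²) = √(5591.097837 + 6961.289091) = 112.0374 km
G: √((0.8152·111.32)² + (0.2653·111.32)²) = √(8235.211120 + 872.209666) = 95.4328 km
H: √((0.4900·111.32)² + (0.8284·111.32)²) = √(2975.353390 + 8504.065093) = 107.1420 km
I: √((0.1282·111.32)² + (-0.5517·111.32)²) = √(203.667834 + 3771.832196) = 63.0516 km
J: √((-0.3537·111.32)² + (0.8224·111.32)²) = √(1550.302741 + 8381.323401) = 99.6575 km
Minimum: B at 50.6480 km.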